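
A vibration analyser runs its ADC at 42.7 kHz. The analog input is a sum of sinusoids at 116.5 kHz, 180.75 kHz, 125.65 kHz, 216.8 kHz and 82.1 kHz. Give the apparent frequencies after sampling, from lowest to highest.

fs/2 = 21.35 kHz.
116.5 kHz mod fs = 31.1 kHz.
31.1 kHz > fs/2 = 21.35 kHz, folds to fs − 31.1 kHz = 11.6 kHz.
180.75 kHz mod fs = 9.95 kHz.
9.95 kHz ≤ fs/2 = 21.35 kHz, appears at 9.95 kHz.
125.65 kHz mod fs = 40.25 kHz.
40.25 kHz > fs/2 = 21.35 kHz, folds to fs − 40.25 kHz = 2.45 kHz.
216.8 kHz mod fs = 3.3 kHz.
3.3 kHz ≤ fs/2 = 21.35 kHz, appears at 3.3 kHz.
82.1 kHz mod fs = 39.4 kHz.
39.4 kHz > fs/2 = 21.35 kHz, folds to fs − 39.4 kHz = 3.3 kHz.
Distinct values: {2.45 kHz, 3.3 kHz, 9.95 kHz, 11.6 kHz}.

2.45 kHz, 3.3 kHz, 9.95 kHz, 11.6 kHz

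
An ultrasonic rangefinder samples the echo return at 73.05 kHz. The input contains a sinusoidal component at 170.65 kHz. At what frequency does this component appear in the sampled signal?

170.65 kHz mod fs = 24.55 kHz.
24.55 kHz ≤ fs/2 = 36.525 kHz, appears at 24.55 kHz.

24.55 kHz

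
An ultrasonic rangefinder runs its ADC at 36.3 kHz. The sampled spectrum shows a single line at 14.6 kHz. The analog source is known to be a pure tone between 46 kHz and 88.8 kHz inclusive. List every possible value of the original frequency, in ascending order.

50.9 kHz, 58 kHz, 87.2 kHz

Frequencies that alias to 14.6 kHz are k·fs ± 14.6 kHz for integer k ≥ 0.
k=0: 14.6 kHz.
k=1: 21.7 kHz, 50.9 kHz.
k=2: 58 kHz, 87.2 kHz.
k=3: 94.3 kHz, 123.5 kHz.
Within [46 kHz, 88.8 kHz]: 50.9 kHz, 58 kHz, 87.2 kHz.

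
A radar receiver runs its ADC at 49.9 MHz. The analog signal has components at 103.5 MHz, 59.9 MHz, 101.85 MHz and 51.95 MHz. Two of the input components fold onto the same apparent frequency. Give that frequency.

2.05 MHz

fs/2 = 24.95 MHz.
103.5 MHz mod fs = 3.7 MHz.
3.7 MHz ≤ fs/2 = 24.95 MHz, appears at 3.7 MHz.
59.9 MHz mod fs = 10 MHz.
10 MHz ≤ fs/2 = 24.95 MHz, appears at 10 MHz.
101.85 MHz mod fs = 2.05 MHz.
2.05 MHz ≤ fs/2 = 24.95 MHz, appears at 2.05 MHz.
51.95 MHz mod fs = 2.05 MHz.
2.05 MHz ≤ fs/2 = 24.95 MHz, appears at 2.05 MHz.
51.95 MHz and 101.85 MHz both map to 2.05 MHz.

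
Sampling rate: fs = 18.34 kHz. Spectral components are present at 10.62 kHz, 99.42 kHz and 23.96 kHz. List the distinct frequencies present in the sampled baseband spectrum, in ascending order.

fs/2 = 9.17 kHz.
10.62 kHz > fs/2 = 9.17 kHz, folds to fs − 10.62 kHz = 7.72 kHz.
99.42 kHz mod fs = 7.72 kHz.
7.72 kHz ≤ fs/2 = 9.17 kHz, appears at 7.72 kHz.
23.96 kHz mod fs = 5.62 kHz.
5.62 kHz ≤ fs/2 = 9.17 kHz, appears at 5.62 kHz.
Distinct values: {5.62 kHz, 7.72 kHz}.

5.62 kHz, 7.72 kHz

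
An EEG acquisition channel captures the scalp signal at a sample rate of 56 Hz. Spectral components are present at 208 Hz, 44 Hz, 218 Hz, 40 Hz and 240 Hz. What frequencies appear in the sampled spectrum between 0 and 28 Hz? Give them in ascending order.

fs/2 = 28 Hz.
208 Hz mod fs = 40 Hz.
40 Hz > fs/2 = 28 Hz, folds to fs − 40 Hz = 16 Hz.
44 Hz > fs/2 = 28 Hz, folds to fs − 44 Hz = 12 Hz.
218 Hz mod fs = 50 Hz.
50 Hz > fs/2 = 28 Hz, folds to fs − 50 Hz = 6 Hz.
40 Hz > fs/2 = 28 Hz, folds to fs − 40 Hz = 16 Hz.
240 Hz mod fs = 16 Hz.
16 Hz ≤ fs/2 = 28 Hz, appears at 16 Hz.
Distinct values: {6 Hz, 12 Hz, 16 Hz}.

6 Hz, 12 Hz, 16 Hz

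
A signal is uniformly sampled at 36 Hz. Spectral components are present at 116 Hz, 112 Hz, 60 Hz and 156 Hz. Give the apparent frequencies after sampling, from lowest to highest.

4 Hz, 8 Hz, 12 Hz

fs/2 = 18 Hz.
116 Hz mod fs = 8 Hz.
8 Hz ≤ fs/2 = 18 Hz, appears at 8 Hz.
112 Hz mod fs = 4 Hz.
4 Hz ≤ fs/2 = 18 Hz, appears at 4 Hz.
60 Hz mod fs = 24 Hz.
24 Hz > fs/2 = 18 Hz, folds to fs − 24 Hz = 12 Hz.
156 Hz mod fs = 12 Hz.
12 Hz ≤ fs/2 = 18 Hz, appears at 12 Hz.
Distinct values: {4 Hz, 8 Hz, 12 Hz}.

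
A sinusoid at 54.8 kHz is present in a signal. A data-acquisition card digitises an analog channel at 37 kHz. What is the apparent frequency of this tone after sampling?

54.8 kHz mod fs = 17.8 kHz.
17.8 kHz ≤ fs/2 = 18.5 kHz, appears at 17.8 kHz.

17.8 kHz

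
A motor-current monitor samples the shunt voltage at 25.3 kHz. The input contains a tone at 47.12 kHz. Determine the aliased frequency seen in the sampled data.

3.48 kHz

47.12 kHz mod fs = 21.82 kHz.
21.82 kHz > fs/2 = 12.65 kHz, folds to fs − 21.82 kHz = 3.48 kHz.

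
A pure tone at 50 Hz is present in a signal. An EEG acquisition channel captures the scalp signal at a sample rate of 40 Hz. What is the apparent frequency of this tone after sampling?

50 Hz mod fs = 10 Hz.
10 Hz ≤ fs/2 = 20 Hz, appears at 10 Hz.

10 Hz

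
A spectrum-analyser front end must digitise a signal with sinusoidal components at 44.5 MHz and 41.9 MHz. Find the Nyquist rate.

Highest-frequency component: 44.5 MHz.
Nyquist rate = 2 × 44.5 MHz = 89 MHz.

89 MHz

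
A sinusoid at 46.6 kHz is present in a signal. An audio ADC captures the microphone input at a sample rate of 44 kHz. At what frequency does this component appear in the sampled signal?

46.6 kHz mod fs = 2.6 kHz.
2.6 kHz ≤ fs/2 = 22 kHz, appears at 2.6 kHz.

2.6 kHz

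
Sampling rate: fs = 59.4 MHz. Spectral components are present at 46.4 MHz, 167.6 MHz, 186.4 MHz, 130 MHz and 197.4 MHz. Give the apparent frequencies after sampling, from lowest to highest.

fs/2 = 29.7 MHz.
46.4 MHz > fs/2 = 29.7 MHz, folds to fs − 46.4 MHz = 13 MHz.
167.6 MHz mod fs = 48.8 MHz.
48.8 MHz > fs/2 = 29.7 MHz, folds to fs − 48.8 MHz = 10.6 MHz.
186.4 MHz mod fs = 8.2 MHz.
8.2 MHz ≤ fs/2 = 29.7 MHz, appears at 8.2 MHz.
130 MHz mod fs = 11.2 MHz.
11.2 MHz ≤ fs/2 = 29.7 MHz, appears at 11.2 MHz.
197.4 MHz mod fs = 19.2 MHz.
19.2 MHz ≤ fs/2 = 29.7 MHz, appears at 19.2 MHz.
Distinct values: {8.2 MHz, 10.6 MHz, 11.2 MHz, 13 MHz, 19.2 MHz}.

8.2 MHz, 10.6 MHz, 11.2 MHz, 13 MHz, 19.2 MHz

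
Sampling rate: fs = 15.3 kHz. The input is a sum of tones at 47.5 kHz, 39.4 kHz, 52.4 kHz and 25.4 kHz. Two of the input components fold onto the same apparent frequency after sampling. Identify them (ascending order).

fs/2 = 7.65 kHz.
47.5 kHz mod fs = 1.6 kHz.
1.6 kHz ≤ fs/2 = 7.65 kHz, appears at 1.6 kHz.
39.4 kHz mod fs = 8.8 kHz.
8.8 kHz > fs/2 = 7.65 kHz, folds to fs − 8.8 kHz = 6.5 kHz.
52.4 kHz mod fs = 6.5 kHz.
6.5 kHz ≤ fs/2 = 7.65 kHz, appears at 6.5 kHz.
25.4 kHz mod fs = 10.1 kHz.
10.1 kHz > fs/2 = 7.65 kHz, folds to fs − 10.1 kHz = 5.2 kHz.
39.4 kHz and 52.4 kHz both map to 6.5 kHz.

39.4 kHz, 52.4 kHz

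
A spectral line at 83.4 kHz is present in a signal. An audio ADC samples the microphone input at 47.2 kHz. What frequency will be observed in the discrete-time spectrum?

11 kHz

83.4 kHz mod fs = 36.2 kHz.
36.2 kHz > fs/2 = 23.6 kHz, folds to fs − 36.2 kHz = 11 kHz.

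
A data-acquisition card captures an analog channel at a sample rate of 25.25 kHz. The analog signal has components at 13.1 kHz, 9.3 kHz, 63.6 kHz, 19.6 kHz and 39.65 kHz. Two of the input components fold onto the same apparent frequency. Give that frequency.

12.15 kHz

fs/2 = 12.625 kHz.
13.1 kHz > fs/2 = 12.625 kHz, folds to fs − 13.1 kHz = 12.15 kHz.
9.3 kHz ≤ fs/2 = 12.625 kHz, passes unchanged.
63.6 kHz mod fs = 13.1 kHz.
13.1 kHz > fs/2 = 12.625 kHz, folds to fs − 13.1 kHz = 12.15 kHz.
19.6 kHz > fs/2 = 12.625 kHz, folds to fs − 19.6 kHz = 5.65 kHz.
39.65 kHz mod fs = 14.4 kHz.
14.4 kHz > fs/2 = 12.625 kHz, folds to fs − 14.4 kHz = 10.85 kHz.
13.1 kHz and 63.6 kHz both map to 12.15 kHz.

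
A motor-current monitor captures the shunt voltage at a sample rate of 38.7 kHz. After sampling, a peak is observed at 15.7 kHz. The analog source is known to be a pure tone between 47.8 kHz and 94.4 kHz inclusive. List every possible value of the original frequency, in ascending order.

Frequencies that alias to 15.7 kHz are k·fs ± 15.7 kHz for integer k ≥ 0.
k=0: 15.7 kHz.
k=1: 23 kHz, 54.4 kHz.
k=2: 61.7 kHz, 93.1 kHz.
k=3: 100.4 kHz, 131.8 kHz.
Within [47.8 kHz, 94.4 kHz]: 54.4 kHz, 61.7 kHz, 93.1 kHz.

54.4 kHz, 61.7 kHz, 93.1 kHz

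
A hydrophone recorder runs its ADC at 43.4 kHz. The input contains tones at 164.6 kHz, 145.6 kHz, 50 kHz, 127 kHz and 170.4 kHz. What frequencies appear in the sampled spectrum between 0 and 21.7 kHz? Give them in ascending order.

3.2 kHz, 6.6 kHz, 9 kHz, 15.4 kHz

fs/2 = 21.7 kHz.
164.6 kHz mod fs = 34.4 kHz.
34.4 kHz > fs/2 = 21.7 kHz, folds to fs − 34.4 kHz = 9 kHz.
145.6 kHz mod fs = 15.4 kHz.
15.4 kHz ≤ fs/2 = 21.7 kHz, appears at 15.4 kHz.
50 kHz mod fs = 6.6 kHz.
6.6 kHz ≤ fs/2 = 21.7 kHz, appears at 6.6 kHz.
127 kHz mod fs = 40.2 kHz.
40.2 kHz > fs/2 = 21.7 kHz, folds to fs − 40.2 kHz = 3.2 kHz.
170.4 kHz mod fs = 40.2 kHz.
40.2 kHz > fs/2 = 21.7 kHz, folds to fs − 40.2 kHz = 3.2 kHz.
Distinct values: {3.2 kHz, 6.6 kHz, 9 kHz, 15.4 kHz}.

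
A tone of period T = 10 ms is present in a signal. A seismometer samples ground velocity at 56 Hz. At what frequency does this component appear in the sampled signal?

12 Hz

T = 10 ms → f = 1/T = 100 Hz.
100 Hz mod fs = 44 Hz.
44 Hz > fs/2 = 28 Hz, folds to fs − 44 Hz = 12 Hz.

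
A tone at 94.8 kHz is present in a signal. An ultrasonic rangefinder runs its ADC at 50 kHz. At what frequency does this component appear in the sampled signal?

94.8 kHz mod fs = 44.8 kHz.
44.8 kHz > fs/2 = 25 kHz, folds to fs − 44.8 kHz = 5.2 kHz.

5.2 kHz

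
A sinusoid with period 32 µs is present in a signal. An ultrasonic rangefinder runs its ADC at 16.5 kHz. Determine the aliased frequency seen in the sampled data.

T = 32 µs → f = 1/T = 31.25 kHz.
31.25 kHz mod fs = 14.75 kHz.
14.75 kHz > fs/2 = 8.25 kHz, folds to fs − 14.75 kHz = 1.75 kHz.

1.75 kHz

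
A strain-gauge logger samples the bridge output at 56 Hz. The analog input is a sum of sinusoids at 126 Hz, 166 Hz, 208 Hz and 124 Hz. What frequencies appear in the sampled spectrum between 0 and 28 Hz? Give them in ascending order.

2 Hz, 12 Hz, 14 Hz, 16 Hz

fs/2 = 28 Hz.
126 Hz mod fs = 14 Hz.
14 Hz ≤ fs/2 = 28 Hz, appears at 14 Hz.
166 Hz mod fs = 54 Hz.
54 Hz > fs/2 = 28 Hz, folds to fs − 54 Hz = 2 Hz.
208 Hz mod fs = 40 Hz.
40 Hz > fs/2 = 28 Hz, folds to fs − 40 Hz = 16 Hz.
124 Hz mod fs = 12 Hz.
12 Hz ≤ fs/2 = 28 Hz, appears at 12 Hz.
Distinct values: {2 Hz, 12 Hz, 14 Hz, 16 Hz}.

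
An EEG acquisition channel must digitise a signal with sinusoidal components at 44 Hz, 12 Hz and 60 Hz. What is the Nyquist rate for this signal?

Highest-frequency component: 60 Hz.
Nyquist rate = 2 × 60 Hz = 120 Hz.

120 Hz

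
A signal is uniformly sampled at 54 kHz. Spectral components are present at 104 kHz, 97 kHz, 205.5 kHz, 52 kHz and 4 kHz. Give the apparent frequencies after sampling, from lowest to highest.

fs/2 = 27 kHz.
104 kHz mod fs = 50 kHz.
50 kHz > fs/2 = 27 kHz, folds to fs − 50 kHz = 4 kHz.
97 kHz mod fs = 43 kHz.
43 kHz > fs/2 = 27 kHz, folds to fs − 43 kHz = 11 kHz.
205.5 kHz mod fs = 43.5 kHz.
43.5 kHz > fs/2 = 27 kHz, folds to fs − 43.5 kHz = 10.5 kHz.
52 kHz > fs/2 = 27 kHz, folds to fs − 52 kHz = 2 kHz.
4 kHz ≤ fs/2 = 27 kHz, passes unchanged.
Distinct values: {2 kHz, 4 kHz, 10.5 kHz, 11 kHz}.

2 kHz, 4 kHz, 10.5 kHz, 11 kHz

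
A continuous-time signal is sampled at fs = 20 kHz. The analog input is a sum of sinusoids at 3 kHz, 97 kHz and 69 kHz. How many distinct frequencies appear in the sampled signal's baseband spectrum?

fs/2 = 10 kHz.
3 kHz ≤ fs/2 = 10 kHz, passes unchanged.
97 kHz mod fs = 17 kHz.
17 kHz > fs/2 = 10 kHz, folds to fs − 17 kHz = 3 kHz.
69 kHz mod fs = 9 kHz.
9 kHz ≤ fs/2 = 10 kHz, appears at 9 kHz.
Distinct values: {3 kHz, 9 kHz} → 2.

2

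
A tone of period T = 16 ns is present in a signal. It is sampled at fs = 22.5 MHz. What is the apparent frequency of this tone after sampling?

T = 16 ns → f = 1/T = 62.5 MHz.
62.5 MHz mod fs = 17.5 MHz.
17.5 MHz > fs/2 = 11.25 MHz, folds to fs − 17.5 MHz = 5 MHz.

5 MHz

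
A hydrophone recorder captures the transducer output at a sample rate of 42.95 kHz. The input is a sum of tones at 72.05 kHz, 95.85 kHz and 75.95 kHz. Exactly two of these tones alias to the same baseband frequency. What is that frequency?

9.95 kHz

fs/2 = 21.475 kHz.
72.05 kHz mod fs = 29.1 kHz.
29.1 kHz > fs/2 = 21.475 kHz, folds to fs − 29.1 kHz = 13.85 kHz.
95.85 kHz mod fs = 9.95 kHz.
9.95 kHz ≤ fs/2 = 21.475 kHz, appears at 9.95 kHz.
75.95 kHz mod fs = 33 kHz.
33 kHz > fs/2 = 21.475 kHz, folds to fs − 33 kHz = 9.95 kHz.
75.95 kHz and 95.85 kHz both map to 9.95 kHz.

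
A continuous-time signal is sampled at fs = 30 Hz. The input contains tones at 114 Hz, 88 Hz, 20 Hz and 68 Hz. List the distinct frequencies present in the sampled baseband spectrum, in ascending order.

fs/2 = 15 Hz.
114 Hz mod fs = 24 Hz.
24 Hz > fs/2 = 15 Hz, folds to fs − 24 Hz = 6 Hz.
88 Hz mod fs = 28 Hz.
28 Hz > fs/2 = 15 Hz, folds to fs − 28 Hz = 2 Hz.
20 Hz > fs/2 = 15 Hz, folds to fs − 20 Hz = 10 Hz.
68 Hz mod fs = 8 Hz.
8 Hz ≤ fs/2 = 15 Hz, appears at 8 Hz.
Distinct values: {2 Hz, 6 Hz, 8 Hz, 10 Hz}.

2 Hz, 6 Hz, 8 Hz, 10 Hz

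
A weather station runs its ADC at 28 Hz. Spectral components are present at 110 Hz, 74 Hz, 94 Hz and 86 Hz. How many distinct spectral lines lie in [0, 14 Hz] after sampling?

fs/2 = 14 Hz.
110 Hz mod fs = 26 Hz.
26 Hz > fs/2 = 14 Hz, folds to fs − 26 Hz = 2 Hz.
74 Hz mod fs = 18 Hz.
18 Hz > fs/2 = 14 Hz, folds to fs − 18 Hz = 10 Hz.
94 Hz mod fs = 10 Hz.
10 Hz ≤ fs/2 = 14 Hz, appears at 10 Hz.
86 Hz mod fs = 2 Hz.
2 Hz ≤ fs/2 = 14 Hz, appears at 2 Hz.
Distinct values: {2 Hz, 10 Hz} → 2.

2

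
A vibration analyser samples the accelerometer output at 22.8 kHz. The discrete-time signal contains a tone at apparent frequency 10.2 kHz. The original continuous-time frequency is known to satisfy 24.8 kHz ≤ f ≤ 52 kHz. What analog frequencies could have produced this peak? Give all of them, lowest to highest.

Frequencies that alias to 10.2 kHz are k·fs ± 10.2 kHz for integer k ≥ 0.
k=0: 10.2 kHz.
k=1: 12.6 kHz, 33 kHz.
k=2: 35.4 kHz, 55.8 kHz.
k=3: 58.2 kHz, 78.6 kHz.
Within [24.8 kHz, 52 kHz]: 33 kHz, 35.4 kHz.

33 kHz, 35.4 kHz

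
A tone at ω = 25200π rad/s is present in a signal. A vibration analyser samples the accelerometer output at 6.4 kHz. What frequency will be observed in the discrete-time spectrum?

0.2 kHz

ω = 25200π rad/s → f = ω/(2π) = 12600 Hz = 12.6 kHz.
12.6 kHz mod fs = 6.2 kHz.
6.2 kHz > fs/2 = 3.2 kHz, folds to fs − 6.2 kHz = 0.2 kHz.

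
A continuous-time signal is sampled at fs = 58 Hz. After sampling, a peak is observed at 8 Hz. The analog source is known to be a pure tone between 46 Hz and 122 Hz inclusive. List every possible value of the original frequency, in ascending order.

50 Hz, 66 Hz, 108 Hz

Frequencies that alias to 8 Hz are k·fs ± 8 Hz for integer k ≥ 0.
k=0: 8 Hz.
k=1: 50 Hz, 66 Hz.
k=2: 108 Hz, 124 Hz.
k=3: 166 Hz, 182 Hz.
Within [46 Hz, 122 Hz]: 50 Hz, 66 Hz, 108 Hz.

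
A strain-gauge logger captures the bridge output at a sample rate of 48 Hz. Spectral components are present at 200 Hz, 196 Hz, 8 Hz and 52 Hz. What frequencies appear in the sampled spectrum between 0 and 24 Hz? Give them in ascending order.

fs/2 = 24 Hz.
200 Hz mod fs = 8 Hz.
8 Hz ≤ fs/2 = 24 Hz, appears at 8 Hz.
196 Hz mod fs = 4 Hz.
4 Hz ≤ fs/2 = 24 Hz, appears at 4 Hz.
8 Hz ≤ fs/2 = 24 Hz, passes unchanged.
52 Hz mod fs = 4 Hz.
4 Hz ≤ fs/2 = 24 Hz, appears at 4 Hz.
Distinct values: {4 Hz, 8 Hz}.

4 Hz, 8 Hz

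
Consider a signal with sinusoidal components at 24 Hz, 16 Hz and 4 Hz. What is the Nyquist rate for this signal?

48 Hz

Highest-frequency component: 24 Hz.
Nyquist rate = 2 × 24 Hz = 48 Hz.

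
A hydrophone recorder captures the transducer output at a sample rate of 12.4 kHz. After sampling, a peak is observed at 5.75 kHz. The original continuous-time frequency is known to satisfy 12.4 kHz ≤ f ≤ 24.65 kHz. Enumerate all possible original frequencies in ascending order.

Frequencies that alias to 5.75 kHz are k·fs ± 5.75 kHz for integer k ≥ 0.
k=0: 5.75 kHz.
k=1: 6.65 kHz, 18.15 kHz.
k=2: 19.05 kHz, 30.55 kHz.
k=3: 31.45 kHz, 42.95 kHz.
Within [12.4 kHz, 24.65 kHz]: 18.15 kHz, 19.05 kHz.

18.15 kHz, 19.05 kHz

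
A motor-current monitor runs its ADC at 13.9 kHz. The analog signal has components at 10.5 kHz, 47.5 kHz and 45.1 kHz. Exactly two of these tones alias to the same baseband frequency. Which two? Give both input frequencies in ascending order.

10.5 kHz, 45.1 kHz

fs/2 = 6.95 kHz.
10.5 kHz > fs/2 = 6.95 kHz, folds to fs − 10.5 kHz = 3.4 kHz.
47.5 kHz mod fs = 5.8 kHz.
5.8 kHz ≤ fs/2 = 6.95 kHz, appears at 5.8 kHz.
45.1 kHz mod fs = 3.4 kHz.
3.4 kHz ≤ fs/2 = 6.95 kHz, appears at 3.4 kHz.
10.5 kHz and 45.1 kHz both map to 3.4 kHz.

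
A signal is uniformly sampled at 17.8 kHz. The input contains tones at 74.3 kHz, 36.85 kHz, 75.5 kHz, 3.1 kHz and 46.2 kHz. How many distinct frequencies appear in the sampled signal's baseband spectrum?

fs/2 = 8.9 kHz.
74.3 kHz mod fs = 3.1 kHz.
3.1 kHz ≤ fs/2 = 8.9 kHz, appears at 3.1 kHz.
36.85 kHz mod fs = 1.25 kHz.
1.25 kHz ≤ fs/2 = 8.9 kHz, appears at 1.25 kHz.
75.5 kHz mod fs = 4.3 kHz.
4.3 kHz ≤ fs/2 = 8.9 kHz, appears at 4.3 kHz.
3.1 kHz ≤ fs/2 = 8.9 kHz, passes unchanged.
46.2 kHz mod fs = 10.6 kHz.
10.6 kHz > fs/2 = 8.9 kHz, folds to fs − 10.6 kHz = 7.2 kHz.
Distinct values: {1.25 kHz, 3.1 kHz, 4.3 kHz, 7.2 kHz} → 4.

4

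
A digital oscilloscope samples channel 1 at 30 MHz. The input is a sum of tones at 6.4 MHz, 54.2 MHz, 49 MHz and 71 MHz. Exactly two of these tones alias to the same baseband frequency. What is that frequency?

fs/2 = 15 MHz.
6.4 MHz ≤ fs/2 = 15 MHz, passes unchanged.
54.2 MHz mod fs = 24.2 MHz.
24.2 MHz > fs/2 = 15 MHz, folds to fs − 24.2 MHz = 5.8 MHz.
49 MHz mod fs = 19 MHz.
19 MHz > fs/2 = 15 MHz, folds to fs − 19 MHz = 11 MHz.
71 MHz mod fs = 11 MHz.
11 MHz ≤ fs/2 = 15 MHz, appears at 11 MHz.
49 MHz and 71 MHz both map to 11 MHz.

11 MHz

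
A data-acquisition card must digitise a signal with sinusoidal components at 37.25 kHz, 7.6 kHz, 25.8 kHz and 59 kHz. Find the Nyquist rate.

118 kHz

Highest-frequency component: 59 kHz.
Nyquist rate = 2 × 59 kHz = 118 kHz.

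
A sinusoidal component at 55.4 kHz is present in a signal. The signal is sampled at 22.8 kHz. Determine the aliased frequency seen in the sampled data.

55.4 kHz mod fs = 9.8 kHz.
9.8 kHz ≤ fs/2 = 11.4 kHz, appears at 9.8 kHz.

9.8 kHz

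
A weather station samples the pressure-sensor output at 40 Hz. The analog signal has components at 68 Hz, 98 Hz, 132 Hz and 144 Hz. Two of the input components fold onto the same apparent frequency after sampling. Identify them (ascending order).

68 Hz, 132 Hz

fs/2 = 20 Hz.
68 Hz mod fs = 28 Hz.
28 Hz > fs/2 = 20 Hz, folds to fs − 28 Hz = 12 Hz.
98 Hz mod fs = 18 Hz.
18 Hz ≤ fs/2 = 20 Hz, appears at 18 Hz.
132 Hz mod fs = 12 Hz.
12 Hz ≤ fs/2 = 20 Hz, appears at 12 Hz.
144 Hz mod fs = 24 Hz.
24 Hz > fs/2 = 20 Hz, folds to fs − 24 Hz = 16 Hz.
68 Hz and 132 Hz both map to 12 Hz.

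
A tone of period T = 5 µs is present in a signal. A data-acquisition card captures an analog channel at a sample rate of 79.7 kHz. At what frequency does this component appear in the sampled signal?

T = 5 µs → f = 1/T = 200 kHz.
200 kHz mod fs = 40.6 kHz.
40.6 kHz > fs/2 = 39.85 kHz, folds to fs − 40.6 kHz = 39.1 kHz.

39.1 kHz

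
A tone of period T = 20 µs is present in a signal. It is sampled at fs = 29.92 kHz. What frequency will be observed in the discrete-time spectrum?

9.84 kHz

T = 20 µs → f = 1/T = 50 kHz.
50 kHz mod fs = 20.08 kHz.
20.08 kHz > fs/2 = 14.96 kHz, folds to fs − 20.08 kHz = 9.84 kHz.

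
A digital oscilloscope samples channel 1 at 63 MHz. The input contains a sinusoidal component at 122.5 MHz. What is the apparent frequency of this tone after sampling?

3.5 MHz

122.5 MHz mod fs = 59.5 MHz.
59.5 MHz > fs/2 = 31.5 MHz, folds to fs − 59.5 MHz = 3.5 MHz.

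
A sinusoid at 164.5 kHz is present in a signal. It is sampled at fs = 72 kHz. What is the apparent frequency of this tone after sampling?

20.5 kHz

164.5 kHz mod fs = 20.5 kHz.
20.5 kHz ≤ fs/2 = 36 kHz, appears at 20.5 kHz.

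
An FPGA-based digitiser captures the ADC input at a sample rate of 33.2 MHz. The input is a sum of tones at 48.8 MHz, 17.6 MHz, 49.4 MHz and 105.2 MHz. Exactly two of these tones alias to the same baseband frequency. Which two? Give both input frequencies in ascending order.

17.6 MHz, 48.8 MHz

fs/2 = 16.6 MHz.
48.8 MHz mod fs = 15.6 MHz.
15.6 MHz ≤ fs/2 = 16.6 MHz, appears at 15.6 MHz.
17.6 MHz > fs/2 = 16.6 MHz, folds to fs − 17.6 MHz = 15.6 MHz.
49.4 MHz mod fs = 16.2 MHz.
16.2 MHz ≤ fs/2 = 16.6 MHz, appears at 16.2 MHz.
105.2 MHz mod fs = 5.6 MHz.
5.6 MHz ≤ fs/2 = 16.6 MHz, appears at 5.6 MHz.
17.6 MHz and 48.8 MHz both map to 15.6 MHz.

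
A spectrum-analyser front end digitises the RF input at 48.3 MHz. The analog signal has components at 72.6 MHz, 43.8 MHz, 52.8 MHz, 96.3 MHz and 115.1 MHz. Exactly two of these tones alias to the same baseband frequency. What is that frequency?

4.5 MHz

fs/2 = 24.15 MHz.
72.6 MHz mod fs = 24.3 MHz.
24.3 MHz > fs/2 = 24.15 MHz, folds to fs − 24.3 MHz = 24 MHz.
43.8 MHz > fs/2 = 24.15 MHz, folds to fs − 43.8 MHz = 4.5 MHz.
52.8 MHz mod fs = 4.5 MHz.
4.5 MHz ≤ fs/2 = 24.15 MHz, appears at 4.5 MHz.
96.3 MHz mod fs = 48 MHz.
48 MHz > fs/2 = 24.15 MHz, folds to fs − 48 MHz = 0.3 MHz.
115.1 MHz mod fs = 18.5 MHz.
18.5 MHz ≤ fs/2 = 24.15 MHz, appears at 18.5 MHz.
43.8 MHz and 52.8 MHz both map to 4.5 MHz.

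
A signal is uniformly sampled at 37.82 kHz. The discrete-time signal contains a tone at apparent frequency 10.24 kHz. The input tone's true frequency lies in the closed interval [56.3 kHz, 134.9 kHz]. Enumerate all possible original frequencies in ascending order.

65.4 kHz, 85.88 kHz, 103.22 kHz, 123.7 kHz

Frequencies that alias to 10.24 kHz are k·fs ± 10.24 kHz for integer k ≥ 0.
k=0: 10.24 kHz.
k=1: 27.58 kHz, 48.06 kHz.
k=2: 65.4 kHz, 85.88 kHz.
k=3: 103.22 kHz, 123.7 kHz.
k=4: 141.04 kHz, 161.52 kHz.
Within [56.3 kHz, 134.9 kHz]: 65.4 kHz, 85.88 kHz, 103.22 kHz, 123.7 kHz.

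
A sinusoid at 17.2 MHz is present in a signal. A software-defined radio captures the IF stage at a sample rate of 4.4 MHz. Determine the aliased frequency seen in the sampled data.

17.2 MHz mod fs = 4 MHz.
4 MHz > fs/2 = 2.2 MHz, folds to fs − 4 MHz = 0.4 MHz.

0.4 MHz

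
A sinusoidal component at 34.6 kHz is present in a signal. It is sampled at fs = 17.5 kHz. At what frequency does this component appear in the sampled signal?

34.6 kHz mod fs = 17.1 kHz.
17.1 kHz > fs/2 = 8.75 kHz, folds to fs − 17.1 kHz = 0.4 kHz.

0.4 kHz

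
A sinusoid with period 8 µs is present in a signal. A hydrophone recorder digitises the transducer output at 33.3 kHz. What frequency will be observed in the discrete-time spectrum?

8.2 kHz

T = 8 µs → f = 1/T = 125 kHz.
125 kHz mod fs = 25.1 kHz.
25.1 kHz > fs/2 = 16.65 kHz, folds to fs − 25.1 kHz = 8.2 kHz.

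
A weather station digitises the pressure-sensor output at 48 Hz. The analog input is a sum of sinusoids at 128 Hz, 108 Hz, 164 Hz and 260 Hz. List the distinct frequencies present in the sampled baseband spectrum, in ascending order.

12 Hz, 16 Hz, 20 Hz

fs/2 = 24 Hz.
128 Hz mod fs = 32 Hz.
32 Hz > fs/2 = 24 Hz, folds to fs − 32 Hz = 16 Hz.
108 Hz mod fs = 12 Hz.
12 Hz ≤ fs/2 = 24 Hz, appears at 12 Hz.
164 Hz mod fs = 20 Hz.
20 Hz ≤ fs/2 = 24 Hz, appears at 20 Hz.
260 Hz mod fs = 20 Hz.
20 Hz ≤ fs/2 = 24 Hz, appears at 20 Hz.
Distinct values: {12 Hz, 16 Hz, 20 Hz}.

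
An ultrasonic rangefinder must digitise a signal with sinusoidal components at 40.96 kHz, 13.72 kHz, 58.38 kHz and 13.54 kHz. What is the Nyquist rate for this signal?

116.76 kHz

Highest-frequency component: 58.38 kHz.
Nyquist rate = 2 × 58.38 kHz = 116.76 kHz.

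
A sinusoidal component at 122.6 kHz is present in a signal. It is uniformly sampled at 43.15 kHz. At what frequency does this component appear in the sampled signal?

6.85 kHz

122.6 kHz mod fs = 36.3 kHz.
36.3 kHz > fs/2 = 21.575 kHz, folds to fs − 36.3 kHz = 6.85 kHz.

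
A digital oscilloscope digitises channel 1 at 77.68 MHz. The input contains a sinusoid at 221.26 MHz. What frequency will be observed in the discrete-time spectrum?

11.78 MHz

221.26 MHz mod fs = 65.9 MHz.
65.9 MHz > fs/2 = 38.84 MHz, folds to fs − 65.9 MHz = 11.78 MHz.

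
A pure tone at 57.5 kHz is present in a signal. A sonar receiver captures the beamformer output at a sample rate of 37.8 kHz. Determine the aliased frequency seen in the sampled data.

18.1 kHz

57.5 kHz mod fs = 19.7 kHz.
19.7 kHz > fs/2 = 18.9 kHz, folds to fs − 19.7 kHz = 18.1 kHz.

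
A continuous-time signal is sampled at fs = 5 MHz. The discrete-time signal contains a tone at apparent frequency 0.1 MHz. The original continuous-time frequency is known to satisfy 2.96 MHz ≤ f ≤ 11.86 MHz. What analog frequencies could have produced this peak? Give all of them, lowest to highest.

Frequencies that alias to 0.1 MHz are k·fs ± 0.1 MHz for integer k ≥ 0.
k=0: 0.1 MHz.
k=1: 4.9 MHz, 5.1 MHz.
k=2: 9.9 MHz, 10.1 MHz.
k=3: 14.9 MHz, 15.1 MHz.
Within [2.96 MHz, 11.86 MHz]: 4.9 MHz, 5.1 MHz, 9.9 MHz, 10.1 MHz.

4.9 MHz, 5.1 MHz, 9.9 MHz, 10.1 MHz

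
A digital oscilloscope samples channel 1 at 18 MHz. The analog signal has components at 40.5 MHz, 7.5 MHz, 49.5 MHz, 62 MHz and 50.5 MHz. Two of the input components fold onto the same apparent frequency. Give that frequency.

fs/2 = 9 MHz.
40.5 MHz mod fs = 4.5 MHz.
4.5 MHz ≤ fs/2 = 9 MHz, appears at 4.5 MHz.
7.5 MHz ≤ fs/2 = 9 MHz, passes unchanged.
49.5 MHz mod fs = 13.5 MHz.
13.5 MHz > fs/2 = 9 MHz, folds to fs − 13.5 MHz = 4.5 MHz.
62 MHz mod fs = 8 MHz.
8 MHz ≤ fs/2 = 9 MHz, appears at 8 MHz.
50.5 MHz mod fs = 14.5 MHz.
14.5 MHz > fs/2 = 9 MHz, folds to fs − 14.5 MHz = 3.5 MHz.
40.5 MHz and 49.5 MHz both map to 4.5 MHz.

4.5 MHz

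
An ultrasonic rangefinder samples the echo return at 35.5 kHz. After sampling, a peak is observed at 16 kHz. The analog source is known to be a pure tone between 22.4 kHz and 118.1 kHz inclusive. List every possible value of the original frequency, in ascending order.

Frequencies that alias to 16 kHz are k·fs ± 16 kHz for integer k ≥ 0.
k=0: 16 kHz.
k=1: 19.5 kHz, 51.5 kHz.
k=2: 55 kHz, 87 kHz.
k=3: 90.5 kHz, 122.5 kHz.
k=4: 126 kHz, 158 kHz.
Within [22.4 kHz, 118.1 kHz]: 51.5 kHz, 55 kHz, 87 kHz, 90.5 kHz.

51.5 kHz, 55 kHz, 87 kHz, 90.5 kHz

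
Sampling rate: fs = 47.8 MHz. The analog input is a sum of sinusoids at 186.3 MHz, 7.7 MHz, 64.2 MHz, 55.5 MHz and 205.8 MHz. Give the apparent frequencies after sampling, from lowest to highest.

4.9 MHz, 7.7 MHz, 14.6 MHz, 16.4 MHz

fs/2 = 23.9 MHz.
186.3 MHz mod fs = 42.9 MHz.
42.9 MHz > fs/2 = 23.9 MHz, folds to fs − 42.9 MHz = 4.9 MHz.
7.7 MHz ≤ fs/2 = 23.9 MHz, passes unchanged.
64.2 MHz mod fs = 16.4 MHz.
16.4 MHz ≤ fs/2 = 23.9 MHz, appears at 16.4 MHz.
55.5 MHz mod fs = 7.7 MHz.
7.7 MHz ≤ fs/2 = 23.9 MHz, appears at 7.7 MHz.
205.8 MHz mod fs = 14.6 MHz.
14.6 MHz ≤ fs/2 = 23.9 MHz, appears at 14.6 MHz.
Distinct values: {4.9 MHz, 7.7 MHz, 14.6 MHz, 16.4 MHz}.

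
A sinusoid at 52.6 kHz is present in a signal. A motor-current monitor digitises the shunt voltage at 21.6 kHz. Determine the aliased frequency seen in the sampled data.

52.6 kHz mod fs = 9.4 kHz.
9.4 kHz ≤ fs/2 = 10.8 kHz, appears at 9.4 kHz.

9.4 kHz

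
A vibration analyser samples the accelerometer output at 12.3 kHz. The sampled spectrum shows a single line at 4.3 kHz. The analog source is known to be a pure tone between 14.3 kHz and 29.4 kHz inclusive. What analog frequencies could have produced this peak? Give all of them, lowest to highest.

16.6 kHz, 20.3 kHz, 28.9 kHz

Frequencies that alias to 4.3 kHz are k·fs ± 4.3 kHz for integer k ≥ 0.
k=0: 4.3 kHz.
k=1: 8 kHz, 16.6 kHz.
k=2: 20.3 kHz, 28.9 kHz.
k=3: 32.6 kHz, 41.2 kHz.
Within [14.3 kHz, 29.4 kHz]: 16.6 kHz, 20.3 kHz, 28.9 kHz.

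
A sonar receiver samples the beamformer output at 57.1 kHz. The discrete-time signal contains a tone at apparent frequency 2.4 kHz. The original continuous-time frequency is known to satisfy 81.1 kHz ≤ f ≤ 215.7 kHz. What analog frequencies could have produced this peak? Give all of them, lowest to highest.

111.8 kHz, 116.6 kHz, 168.9 kHz, 173.7 kHz

Frequencies that alias to 2.4 kHz are k·fs ± 2.4 kHz for integer k ≥ 0.
k=0: 2.4 kHz.
k=1: 54.7 kHz, 59.5 kHz.
k=2: 111.8 kHz, 116.6 kHz.
k=3: 168.9 kHz, 173.7 kHz.
k=4: 226 kHz, 230.8 kHz.
Within [81.1 kHz, 215.7 kHz]: 111.8 kHz, 116.6 kHz, 168.9 kHz, 173.7 kHz.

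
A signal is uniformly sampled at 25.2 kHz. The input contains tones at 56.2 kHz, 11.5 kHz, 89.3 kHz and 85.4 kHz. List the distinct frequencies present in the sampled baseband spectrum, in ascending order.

fs/2 = 12.6 kHz.
56.2 kHz mod fs = 5.8 kHz.
5.8 kHz ≤ fs/2 = 12.6 kHz, appears at 5.8 kHz.
11.5 kHz ≤ fs/2 = 12.6 kHz, passes unchanged.
89.3 kHz mod fs = 13.7 kHz.
13.7 kHz > fs/2 = 12.6 kHz, folds to fs − 13.7 kHz = 11.5 kHz.
85.4 kHz mod fs = 9.8 kHz.
9.8 kHz ≤ fs/2 = 12.6 kHz, appears at 9.8 kHz.
Distinct values: {5.8 kHz, 9.8 kHz, 11.5 kHz}.

5.8 kHz, 9.8 kHz, 11.5 kHz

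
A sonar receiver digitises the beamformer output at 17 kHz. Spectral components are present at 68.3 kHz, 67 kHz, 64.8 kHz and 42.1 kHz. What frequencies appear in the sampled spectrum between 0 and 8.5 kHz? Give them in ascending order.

0.3 kHz, 1 kHz, 3.2 kHz, 8.1 kHz

fs/2 = 8.5 kHz.
68.3 kHz mod fs = 0.3 kHz.
0.3 kHz ≤ fs/2 = 8.5 kHz, appears at 0.3 kHz.
67 kHz mod fs = 16 kHz.
16 kHz > fs/2 = 8.5 kHz, folds to fs − 16 kHz = 1 kHz.
64.8 kHz mod fs = 13.8 kHz.
13.8 kHz > fs/2 = 8.5 kHz, folds to fs − 13.8 kHz = 3.2 kHz.
42.1 kHz mod fs = 8.1 kHz.
8.1 kHz ≤ fs/2 = 8.5 kHz, appears at 8.1 kHz.
Distinct values: {0.3 kHz, 1 kHz, 3.2 kHz, 8.1 kHz}.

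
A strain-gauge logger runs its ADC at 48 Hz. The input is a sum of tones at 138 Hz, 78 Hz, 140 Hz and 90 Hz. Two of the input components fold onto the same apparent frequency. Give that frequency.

6 Hz

fs/2 = 24 Hz.
138 Hz mod fs = 42 Hz.
42 Hz > fs/2 = 24 Hz, folds to fs − 42 Hz = 6 Hz.
78 Hz mod fs = 30 Hz.
30 Hz > fs/2 = 24 Hz, folds to fs − 30 Hz = 18 Hz.
140 Hz mod fs = 44 Hz.
44 Hz > fs/2 = 24 Hz, folds to fs − 44 Hz = 4 Hz.
90 Hz mod fs = 42 Hz.
42 Hz > fs/2 = 24 Hz, folds to fs − 42 Hz = 6 Hz.
90 Hz and 138 Hz both map to 6 Hz.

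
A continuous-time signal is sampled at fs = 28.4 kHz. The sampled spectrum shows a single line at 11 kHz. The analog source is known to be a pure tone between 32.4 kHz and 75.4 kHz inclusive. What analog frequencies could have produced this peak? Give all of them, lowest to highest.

39.4 kHz, 45.8 kHz, 67.8 kHz, 74.2 kHz

Frequencies that alias to 11 kHz are k·fs ± 11 kHz for integer k ≥ 0.
k=0: 11 kHz.
k=1: 17.4 kHz, 39.4 kHz.
k=2: 45.8 kHz, 67.8 kHz.
k=3: 74.2 kHz, 96.2 kHz.
k=4: 102.6 kHz, 124.6 kHz.
Within [32.4 kHz, 75.4 kHz]: 39.4 kHz, 45.8 kHz, 67.8 kHz, 74.2 kHz.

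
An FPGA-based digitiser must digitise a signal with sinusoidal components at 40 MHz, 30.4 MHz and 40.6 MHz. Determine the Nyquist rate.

81.2 MHz

Highest-frequency component: 40.6 MHz.
Nyquist rate = 2 × 40.6 MHz = 81.2 MHz.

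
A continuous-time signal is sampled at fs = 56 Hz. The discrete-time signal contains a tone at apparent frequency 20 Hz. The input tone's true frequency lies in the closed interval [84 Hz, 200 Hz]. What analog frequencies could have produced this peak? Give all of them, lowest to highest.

92 Hz, 132 Hz, 148 Hz, 188 Hz

Frequencies that alias to 20 Hz are k·fs ± 20 Hz for integer k ≥ 0.
k=0: 20 Hz.
k=1: 36 Hz, 76 Hz.
k=2: 92 Hz, 132 Hz.
k=3: 148 Hz, 188 Hz.
k=4: 204 Hz, 244 Hz.
Within [84 Hz, 200 Hz]: 92 Hz, 132 Hz, 148 Hz, 188 Hz.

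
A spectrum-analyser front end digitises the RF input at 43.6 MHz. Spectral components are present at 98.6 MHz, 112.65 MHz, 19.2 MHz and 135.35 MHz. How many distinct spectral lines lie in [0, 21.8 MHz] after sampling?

4

fs/2 = 21.8 MHz.
98.6 MHz mod fs = 11.4 MHz.
11.4 MHz ≤ fs/2 = 21.8 MHz, appears at 11.4 MHz.
112.65 MHz mod fs = 25.45 MHz.
25.45 MHz > fs/2 = 21.8 MHz, folds to fs − 25.45 MHz = 18.15 MHz.
19.2 MHz ≤ fs/2 = 21.8 MHz, passes unchanged.
135.35 MHz mod fs = 4.55 MHz.
4.55 MHz ≤ fs/2 = 21.8 MHz, appears at 4.55 MHz.
Distinct values: {4.55 MHz, 11.4 MHz, 18.15 MHz, 19.2 MHz} → 4.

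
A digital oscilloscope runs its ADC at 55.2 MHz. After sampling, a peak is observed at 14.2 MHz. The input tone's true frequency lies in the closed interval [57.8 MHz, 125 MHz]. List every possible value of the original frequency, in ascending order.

69.4 MHz, 96.2 MHz, 124.6 MHz

Frequencies that alias to 14.2 MHz are k·fs ± 14.2 MHz for integer k ≥ 0.
k=0: 14.2 MHz.
k=1: 41 MHz, 69.4 MHz.
k=2: 96.2 MHz, 124.6 MHz.
k=3: 151.4 MHz, 179.8 MHz.
Within [57.8 MHz, 125 MHz]: 69.4 MHz, 96.2 MHz, 124.6 MHz.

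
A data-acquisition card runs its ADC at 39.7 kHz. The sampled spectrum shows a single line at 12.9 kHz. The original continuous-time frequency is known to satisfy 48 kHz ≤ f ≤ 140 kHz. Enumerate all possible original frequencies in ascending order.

Frequencies that alias to 12.9 kHz are k·fs ± 12.9 kHz for integer k ≥ 0.
k=0: 12.9 kHz.
k=1: 26.8 kHz, 52.6 kHz.
k=2: 66.5 kHz, 92.3 kHz.
k=3: 106.2 kHz, 132 kHz.
k=4: 145.9 kHz, 171.7 kHz.
Within [48 kHz, 140 kHz]: 52.6 kHz, 66.5 kHz, 92.3 kHz, 106.2 kHz, 132 kHz.

52.6 kHz, 66.5 kHz, 92.3 kHz, 106.2 kHz, 132 kHz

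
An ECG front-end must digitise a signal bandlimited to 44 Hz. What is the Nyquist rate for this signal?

Nyquist rate = 2 × 44 Hz = 88 Hz.

88 Hz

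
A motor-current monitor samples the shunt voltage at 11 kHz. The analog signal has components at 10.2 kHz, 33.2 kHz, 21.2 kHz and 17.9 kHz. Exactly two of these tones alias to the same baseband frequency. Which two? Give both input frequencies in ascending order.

fs/2 = 5.5 kHz.
10.2 kHz > fs/2 = 5.5 kHz, folds to fs − 10.2 kHz = 0.8 kHz.
33.2 kHz mod fs = 0.2 kHz.
0.2 kHz ≤ fs/2 = 5.5 kHz, appears at 0.2 kHz.
21.2 kHz mod fs = 10.2 kHz.
10.2 kHz > fs/2 = 5.5 kHz, folds to fs − 10.2 kHz = 0.8 kHz.
17.9 kHz mod fs = 6.9 kHz.
6.9 kHz > fs/2 = 5.5 kHz, folds to fs − 6.9 kHz = 4.1 kHz.
10.2 kHz and 21.2 kHz both map to 0.8 kHz.

10.2 kHz, 21.2 kHz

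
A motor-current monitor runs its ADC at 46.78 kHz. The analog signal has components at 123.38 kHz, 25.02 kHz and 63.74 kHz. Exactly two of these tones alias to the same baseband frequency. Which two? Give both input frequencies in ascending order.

fs/2 = 23.39 kHz.
123.38 kHz mod fs = 29.82 kHz.
29.82 kHz > fs/2 = 23.39 kHz, folds to fs − 29.82 kHz = 16.96 kHz.
25.02 kHz > fs/2 = 23.39 kHz, folds to fs − 25.02 kHz = 21.76 kHz.
63.74 kHz mod fs = 16.96 kHz.
16.96 kHz ≤ fs/2 = 23.39 kHz, appears at 16.96 kHz.
63.74 kHz and 123.38 kHz both map to 16.96 kHz.

63.74 kHz, 123.38 kHz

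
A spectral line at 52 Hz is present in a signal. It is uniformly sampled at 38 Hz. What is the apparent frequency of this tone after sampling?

52 Hz mod fs = 14 Hz.
14 Hz ≤ fs/2 = 19 Hz, appears at 14 Hz.

14 Hz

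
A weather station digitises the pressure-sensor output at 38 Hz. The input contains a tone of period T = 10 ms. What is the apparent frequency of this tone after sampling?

14 Hz

T = 10 ms → f = 1/T = 100 Hz.
100 Hz mod fs = 24 Hz.
24 Hz > fs/2 = 19 Hz, folds to fs − 24 Hz = 14 Hz.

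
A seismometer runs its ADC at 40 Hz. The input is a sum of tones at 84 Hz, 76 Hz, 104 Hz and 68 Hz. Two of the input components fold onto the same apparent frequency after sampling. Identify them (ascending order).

76 Hz, 84 Hz

fs/2 = 20 Hz.
84 Hz mod fs = 4 Hz.
4 Hz ≤ fs/2 = 20 Hz, appears at 4 Hz.
76 Hz mod fs = 36 Hz.
36 Hz > fs/2 = 20 Hz, folds to fs − 36 Hz = 4 Hz.
104 Hz mod fs = 24 Hz.
24 Hz > fs/2 = 20 Hz, folds to fs − 24 Hz = 16 Hz.
68 Hz mod fs = 28 Hz.
28 Hz > fs/2 = 20 Hz, folds to fs − 28 Hz = 12 Hz.
76 Hz and 84 Hz both map to 4 Hz.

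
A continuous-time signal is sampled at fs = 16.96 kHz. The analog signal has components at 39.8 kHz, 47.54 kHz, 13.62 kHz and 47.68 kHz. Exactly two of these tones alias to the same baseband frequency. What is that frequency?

fs/2 = 8.48 kHz.
39.8 kHz mod fs = 5.88 kHz.
5.88 kHz ≤ fs/2 = 8.48 kHz, appears at 5.88 kHz.
47.54 kHz mod fs = 13.62 kHz.
13.62 kHz > fs/2 = 8.48 kHz, folds to fs − 13.62 kHz = 3.34 kHz.
13.62 kHz > fs/2 = 8.48 kHz, folds to fs − 13.62 kHz = 3.34 kHz.
47.68 kHz mod fs = 13.76 kHz.
13.76 kHz > fs/2 = 8.48 kHz, folds to fs − 13.76 kHz = 3.2 kHz.
13.62 kHz and 47.54 kHz both map to 3.34 kHz.

3.34 kHz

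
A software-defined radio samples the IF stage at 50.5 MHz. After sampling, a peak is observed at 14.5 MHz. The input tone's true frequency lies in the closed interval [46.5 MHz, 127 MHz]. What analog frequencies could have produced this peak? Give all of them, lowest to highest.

65 MHz, 86.5 MHz, 115.5 MHz

Frequencies that alias to 14.5 MHz are k·fs ± 14.5 MHz for integer k ≥ 0.
k=0: 14.5 MHz.
k=1: 36 MHz, 65 MHz.
k=2: 86.5 MHz, 115.5 MHz.
k=3: 137 MHz, 166 MHz.
Within [46.5 MHz, 127 MHz]: 65 MHz, 86.5 MHz, 115.5 MHz.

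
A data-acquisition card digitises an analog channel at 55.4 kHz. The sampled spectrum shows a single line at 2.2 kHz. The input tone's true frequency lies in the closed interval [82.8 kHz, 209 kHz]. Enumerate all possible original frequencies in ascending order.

Frequencies that alias to 2.2 kHz are k·fs ± 2.2 kHz for integer k ≥ 0.
k=0: 2.2 kHz.
k=1: 53.2 kHz, 57.6 kHz.
k=2: 108.6 kHz, 113 kHz.
k=3: 164 kHz, 168.4 kHz.
k=4: 219.4 kHz, 223.8 kHz.
Within [82.8 kHz, 209 kHz]: 108.6 kHz, 113 kHz, 164 kHz, 168.4 kHz.

108.6 kHz, 113 kHz, 164 kHz, 168.4 kHz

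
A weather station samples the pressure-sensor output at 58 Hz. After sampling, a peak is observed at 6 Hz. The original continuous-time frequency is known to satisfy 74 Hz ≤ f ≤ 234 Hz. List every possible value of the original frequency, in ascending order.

110 Hz, 122 Hz, 168 Hz, 180 Hz, 226 Hz

Frequencies that alias to 6 Hz are k·fs ± 6 Hz for integer k ≥ 0.
k=0: 6 Hz.
k=1: 52 Hz, 64 Hz.
k=2: 110 Hz, 122 Hz.
k=3: 168 Hz, 180 Hz.
k=4: 226 Hz, 238 Hz.
k=5: 284 Hz, 296 Hz.
Within [74 Hz, 234 Hz]: 110 Hz, 122 Hz, 168 Hz, 180 Hz, 226 Hz.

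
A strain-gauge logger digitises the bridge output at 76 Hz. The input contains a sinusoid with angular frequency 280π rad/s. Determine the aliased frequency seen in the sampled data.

ω = 280π rad/s → f = ω/(2π) = 140 Hz.
140 Hz mod fs = 64 Hz.
64 Hz > fs/2 = 38 Hz, folds to fs − 64 Hz = 12 Hz.

12 Hz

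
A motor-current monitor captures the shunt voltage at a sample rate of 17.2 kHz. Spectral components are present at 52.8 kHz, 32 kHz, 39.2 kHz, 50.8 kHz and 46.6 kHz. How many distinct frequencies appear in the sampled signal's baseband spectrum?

fs/2 = 8.6 kHz.
52.8 kHz mod fs = 1.2 kHz.
1.2 kHz ≤ fs/2 = 8.6 kHz, appears at 1.2 kHz.
32 kHz mod fs = 14.8 kHz.
14.8 kHz > fs/2 = 8.6 kHz, folds to fs − 14.8 kHz = 2.4 kHz.
39.2 kHz mod fs = 4.8 kHz.
4.8 kHz ≤ fs/2 = 8.6 kHz, appears at 4.8 kHz.
50.8 kHz mod fs = 16.4 kHz.
16.4 kHz > fs/2 = 8.6 kHz, folds to fs − 16.4 kHz = 0.8 kHz.
46.6 kHz mod fs = 12.2 kHz.
12.2 kHz > fs/2 = 8.6 kHz, folds to fs − 12.2 kHz = 5 kHz.
Distinct values: {0.8 kHz, 1.2 kHz, 2.4 kHz, 4.8 kHz, 5 kHz} → 5.

5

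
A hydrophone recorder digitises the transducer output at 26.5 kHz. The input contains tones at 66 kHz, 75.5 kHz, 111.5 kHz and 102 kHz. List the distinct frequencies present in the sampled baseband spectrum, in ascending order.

4 kHz, 5.5 kHz, 13 kHz

fs/2 = 13.25 kHz.
66 kHz mod fs = 13 kHz.
13 kHz ≤ fs/2 = 13.25 kHz, appears at 13 kHz.
75.5 kHz mod fs = 22.5 kHz.
22.5 kHz > fs/2 = 13.25 kHz, folds to fs − 22.5 kHz = 4 kHz.
111.5 kHz mod fs = 5.5 kHz.
5.5 kHz ≤ fs/2 = 13.25 kHz, appears at 5.5 kHz.
102 kHz mod fs = 22.5 kHz.
22.5 kHz > fs/2 = 13.25 kHz, folds to fs − 22.5 kHz = 4 kHz.
Distinct values: {4 kHz, 5.5 kHz, 13 kHz}.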